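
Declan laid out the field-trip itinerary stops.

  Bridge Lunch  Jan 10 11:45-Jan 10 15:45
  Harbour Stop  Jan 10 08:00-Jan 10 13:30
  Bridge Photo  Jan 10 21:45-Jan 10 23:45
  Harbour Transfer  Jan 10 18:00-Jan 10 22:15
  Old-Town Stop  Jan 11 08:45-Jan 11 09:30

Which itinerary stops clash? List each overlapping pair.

Bridge Lunch & Harbour Stop, Bridge Photo & Harbour Transfer

Sorted by start: Harbour Stop, Bridge Lunch, Harbour Transfer, Bridge Photo, Old-Town Stop.
Bridge Lunch starts before Harbour Stop ends → Harbour Stop and Bridge Lunch overlap.
Harbour Transfer starts after Harbour Stop ends; Harbour Stop is clear from here.
Harbour Transfer starts after Bridge Lunch ends; Bridge Lunch is clear from here.
Bridge Photo starts before Harbour Transfer ends → Harbour Transfer and Bridge Photo overlap.
Old-Town Stop starts after Harbour Transfer ends.
Old-Town Stop starts after Bridge Photo ends.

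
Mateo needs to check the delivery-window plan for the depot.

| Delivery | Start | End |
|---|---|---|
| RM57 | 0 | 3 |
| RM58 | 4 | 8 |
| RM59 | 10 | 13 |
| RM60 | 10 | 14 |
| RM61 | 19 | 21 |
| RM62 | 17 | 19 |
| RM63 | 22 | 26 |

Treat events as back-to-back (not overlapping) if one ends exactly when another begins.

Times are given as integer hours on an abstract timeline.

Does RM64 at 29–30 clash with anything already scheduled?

RM57: ends 3 at or before RM64 starts 29 → clear.
RM58: ends 8 at or before RM64 starts 29 → clear.
RM59: ends 13 at or before RM64 starts 29 → clear.
RM60: ends 14 at or before RM64 starts 29 → clear.
RM62: ends 19 at or before RM64 starts 29 → clear.
RM61: ends 21 at or before RM64 starts 29 → clear.
RM63: ends 26 at or before RM64 starts 29 → clear.

No — it doesn't clash with anything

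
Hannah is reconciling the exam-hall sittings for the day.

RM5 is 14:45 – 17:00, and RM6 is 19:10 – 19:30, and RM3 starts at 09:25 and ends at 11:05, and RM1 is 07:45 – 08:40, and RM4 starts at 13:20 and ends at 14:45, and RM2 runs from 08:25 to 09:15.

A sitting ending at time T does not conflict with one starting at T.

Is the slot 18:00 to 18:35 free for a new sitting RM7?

RM1: ends 08:40 at or before RM7 starts 18:00 → clear.
RM2: ends 09:15 at or before RM7 starts 18:00 → clear.
RM3: ends 11:05 at or before RM7 starts 18:00 → clear.
RM4: ends 14:45 at or before RM7 starts 18:00 → clear.
RM5: ends 17:00 at or before RM7 starts 18:00 → clear.
RM6: starts 19:10 at or after RM7 ends 18:35 → clear.

Yes — the slot is free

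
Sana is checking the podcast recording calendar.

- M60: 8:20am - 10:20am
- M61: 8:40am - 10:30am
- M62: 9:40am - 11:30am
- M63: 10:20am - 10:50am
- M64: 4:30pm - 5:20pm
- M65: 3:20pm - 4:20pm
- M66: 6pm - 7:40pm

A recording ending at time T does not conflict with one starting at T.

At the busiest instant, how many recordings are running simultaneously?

3

Sort all start/end points and keep a running count:
8:20am start M60 → 1
8:40am start M61 → 2
9:40am start M62 → 3
10:20am end M60 → 2
10:20am start M63 → 3
10:30am end M61 → 2
10:50am end M63 → 1
11:30am end M62 → 0
3:20pm start M65 → 1
4:20pm end M65 → 0
4:30pm start M64 → 1
5:20pm end M64 → 0
6pm start M66 → 1
7:40pm end M66 → 0
Peak is 3, at 9:40am (M60, M61, M62).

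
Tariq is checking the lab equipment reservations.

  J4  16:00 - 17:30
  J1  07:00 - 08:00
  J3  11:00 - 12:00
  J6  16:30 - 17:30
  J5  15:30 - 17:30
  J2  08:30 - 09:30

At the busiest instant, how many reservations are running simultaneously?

3

Walk through starts and ends in time order (an end at T is processed before a start at T):
07:00 start J1 → 1
08:00 end J1 → 0
08:30 start J2 → 1
09:30 end J2 → 0
11:00 start J3 → 1
12:00 end J3 → 0
15:30 start J5 → 1
16:00 start J4 → 2
16:30 start J6 → 3
17:30 end J4 → 2
17:30 end J5 → 1
17:30 end J6 → 0
Peak is 3, at 16:30 (J4, J5, J6).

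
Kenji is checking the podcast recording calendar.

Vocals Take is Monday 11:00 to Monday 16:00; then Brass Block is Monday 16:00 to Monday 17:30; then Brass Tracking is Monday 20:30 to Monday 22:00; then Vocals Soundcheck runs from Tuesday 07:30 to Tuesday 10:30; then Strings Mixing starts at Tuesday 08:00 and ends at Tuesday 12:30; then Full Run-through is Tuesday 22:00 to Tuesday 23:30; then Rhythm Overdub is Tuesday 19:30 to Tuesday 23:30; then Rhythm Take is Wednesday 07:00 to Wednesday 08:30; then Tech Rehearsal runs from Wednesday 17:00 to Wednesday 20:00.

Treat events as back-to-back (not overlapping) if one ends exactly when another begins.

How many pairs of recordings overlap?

2

Sorted by start: Vocals Take, Brass Block, Brass Tracking, Vocals Soundcheck, Strings Mixing, Rhythm Overdub, Full Run-through, Rhythm Take, Tech Rehearsal.
Brass Block starts exactly when Vocals Take ends (back-to-back, no overlap), so Vocals Take has no further overlaps.
Brass Tracking starts after Brass Block ends, so Brass Block has no further overlaps.
Vocals Soundcheck starts after Brass Tracking ends, so Brass Tracking has no further overlaps.
Strings Mixing starts before Vocals Soundcheck ends → Vocals Soundcheck and Strings Mixing overlap.
Rhythm Overdub starts after Vocals Soundcheck ends, so Vocals Soundcheck has no further overlaps.
Rhythm Overdub starts after Strings Mixing ends, so Strings Mixing has no further overlaps.
Full Run-through starts before Rhythm Overdub ends → Rhythm Overdub and Full Run-through overlap.
Rhythm Take starts after Rhythm Overdub ends, so Rhythm Overdub has no further overlaps.
Rhythm Take starts after Full Run-through ends, so Full Run-through has no further overlaps.
Tech Rehearsal starts after Rhythm Take ends.
Overlapping pairs: Full Run-through & Rhythm Overdub, Strings Mixing & Vocals Soundcheck — 2 in total.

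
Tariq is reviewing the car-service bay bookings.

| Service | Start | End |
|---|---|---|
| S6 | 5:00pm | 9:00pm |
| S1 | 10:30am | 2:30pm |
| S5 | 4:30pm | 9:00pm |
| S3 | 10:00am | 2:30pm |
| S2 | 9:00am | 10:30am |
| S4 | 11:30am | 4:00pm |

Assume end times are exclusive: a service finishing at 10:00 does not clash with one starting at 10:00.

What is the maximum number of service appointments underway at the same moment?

3

Walk through starts and ends in time order (an end at T is processed before a start at T):
9:00am start S2 → 1
10:00am start S3 → 2
10:30am end S2 → 1
10:30am start S1 → 2
11:30am start S4 → 3
2:30pm end S1 → 2
2:30pm end S3 → 1
4:00pm end S4 → 0
4:30pm start S5 → 1
5:00pm start S6 → 2
9:00pm end S5 → 1
9:00pm end S6 → 0
Peak is 3, at 11:30am (S1, S3, S4).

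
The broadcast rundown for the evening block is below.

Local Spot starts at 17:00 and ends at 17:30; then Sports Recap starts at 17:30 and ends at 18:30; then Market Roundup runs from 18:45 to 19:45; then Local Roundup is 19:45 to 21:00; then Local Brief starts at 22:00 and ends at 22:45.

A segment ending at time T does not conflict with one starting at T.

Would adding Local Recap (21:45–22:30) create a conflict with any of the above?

Local Spot: ends 17:30 at or before Local Recap starts 21:45 → clear.
Sports Recap: ends 18:30 at or before Local Recap starts 21:45 → clear.
Market Roundup: ends 19:45 at or before Local Recap starts 21:45 → clear.
Local Roundup: ends 21:00 at or before Local Recap starts 21:45 → clear.
Local Brief: starts 22:00 before Local Recap ends 22:30, and ends 22:45 after Local Recap starts 21:45 → overlap.
Local Recap overlaps Local Brief.

Yes — it overlaps Local Brief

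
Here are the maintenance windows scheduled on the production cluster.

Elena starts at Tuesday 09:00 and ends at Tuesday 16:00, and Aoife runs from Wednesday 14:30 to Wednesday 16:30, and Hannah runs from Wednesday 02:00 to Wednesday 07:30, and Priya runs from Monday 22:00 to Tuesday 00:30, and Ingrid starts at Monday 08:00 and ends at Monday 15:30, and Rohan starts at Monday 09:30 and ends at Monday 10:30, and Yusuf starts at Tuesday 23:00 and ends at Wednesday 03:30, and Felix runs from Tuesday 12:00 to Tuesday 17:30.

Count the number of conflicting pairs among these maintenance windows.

3

Sorted by start: Ingrid, Rohan, Priya, Elena, Felix, Yusuf, Hannah, Aoife.
Rohan starts before Ingrid ends → Ingrid and Rohan overlap.
Priya starts after Ingrid ends, so nothing later overlaps Ingrid either.
Priya starts after Rohan ends, so nothing later overlaps Rohan either.
Elena starts after Priya ends, so nothing later overlaps Priya either.
Felix starts before Elena ends → Elena and Felix overlap.
Yusuf starts after Elena ends, so nothing later overlaps Elena either.
Yusuf starts after Felix ends, so nothing later overlaps Felix either.
Hannah starts before Yusuf ends → Yusuf and Hannah overlap.
Aoife starts after Yusuf ends.
Aoife starts after Hannah ends.
Overlapping pairs: Elena & Felix, Hannah & Yusuf, Ingrid & Rohan — 3 in total.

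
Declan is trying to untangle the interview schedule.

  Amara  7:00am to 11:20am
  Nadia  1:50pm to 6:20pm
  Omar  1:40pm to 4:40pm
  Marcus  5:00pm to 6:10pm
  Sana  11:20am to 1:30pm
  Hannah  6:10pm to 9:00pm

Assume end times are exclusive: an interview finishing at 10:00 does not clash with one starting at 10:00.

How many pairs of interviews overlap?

Sorted by start: Amara, Sana, Omar, Nadia, Marcus, Hannah.
Sana starts exactly when Amara ends (back-to-back, no overlap); Amara is clear from here.
Omar starts after Sana ends; Sana is clear from here.
Nadia starts before Omar ends → Omar and Nadia overlap.
Marcus starts after Omar ends; Omar is clear from here.
Marcus starts before Nadia ends → Nadia and Marcus overlap.
Hannah starts before Nadia ends → Nadia and Hannah overlap.
Hannah starts exactly when Marcus ends (back-to-back, no overlap).
Overlapping pairs: Hannah & Nadia, Marcus & Nadia, Nadia & Omar — 3 in total.

3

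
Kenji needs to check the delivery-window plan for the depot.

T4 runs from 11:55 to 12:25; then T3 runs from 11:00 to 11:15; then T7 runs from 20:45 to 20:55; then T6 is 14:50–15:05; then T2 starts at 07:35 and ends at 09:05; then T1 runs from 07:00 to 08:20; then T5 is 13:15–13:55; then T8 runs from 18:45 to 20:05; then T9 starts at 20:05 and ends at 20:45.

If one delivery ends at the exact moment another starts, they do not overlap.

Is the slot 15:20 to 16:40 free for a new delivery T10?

T1: ends 08:20 at or before T10 starts 15:20 → clear.
T2: ends 09:05 at or before T10 starts 15:20 → clear.
T3: ends 11:15 at or before T10 starts 15:20 → clear.
T4: ends 12:25 at or before T10 starts 15:20 → clear.
T5: ends 13:55 at or before T10 starts 15:20 → clear.
T6: ends 15:05 at or before T10 starts 15:20 → clear.
T8: starts 18:45 at or after T10 ends 16:40 → clear.
T9: starts 20:05 at or after T10 ends 16:40 → clear.
T7: starts 20:45 at or after T10 ends 16:40 → clear.

Yes — the slot is free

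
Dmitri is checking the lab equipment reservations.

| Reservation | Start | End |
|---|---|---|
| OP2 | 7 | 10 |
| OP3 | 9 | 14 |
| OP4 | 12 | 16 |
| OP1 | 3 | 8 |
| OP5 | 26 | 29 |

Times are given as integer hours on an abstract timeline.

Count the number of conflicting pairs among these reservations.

3

Sorted by start: OP1, OP2, OP3, OP4, OP5.
OP2 starts before OP1 ends → OP1 and OP2 overlap.
OP3 starts after OP1 ends, so nothing later overlaps OP1 either.
OP3 starts before OP2 ends → OP2 and OP3 overlap.
OP4 starts after OP2 ends, so nothing later overlaps OP2 either.
OP4 starts before OP3 ends → OP3 and OP4 overlap.
OP5 starts after OP3 ends.
OP5 starts after OP4 ends.
Overlapping pairs: OP1 & OP2, OP2 & OP3, OP3 & OP4 — 3 in total.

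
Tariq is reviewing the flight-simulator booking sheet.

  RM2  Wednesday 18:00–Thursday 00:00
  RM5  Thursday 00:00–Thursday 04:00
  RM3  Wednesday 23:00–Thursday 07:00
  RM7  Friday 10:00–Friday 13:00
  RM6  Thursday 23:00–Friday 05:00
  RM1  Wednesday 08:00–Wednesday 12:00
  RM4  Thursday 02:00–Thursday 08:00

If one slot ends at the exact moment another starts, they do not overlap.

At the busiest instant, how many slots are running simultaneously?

3

Sweep the timeline, counting +1 at each start and −1 at each end (ends before starts at a tie):
Wednesday 08:00 start RM1 → 1
Wednesday 12:00 end RM1 → 0
Wednesday 18:00 start RM2 → 1
Wednesday 23:00 start RM3 → 2
Thursday 00:00 end RM2 → 1
Thursday 00:00 start RM5 → 2
Thursday 02:00 start RM4 → 3
Thursday 04:00 end RM5 → 2
Thursday 07:00 end RM3 → 1
Thursday 08:00 end RM4 → 0
Thursday 23:00 start RM6 → 1
Friday 05:00 end RM6 → 0
Friday 10:00 start RM7 → 1
Friday 13:00 end RM7 → 0
Peak is 3, at Thursday 02:00 (RM3, RM4, RM5).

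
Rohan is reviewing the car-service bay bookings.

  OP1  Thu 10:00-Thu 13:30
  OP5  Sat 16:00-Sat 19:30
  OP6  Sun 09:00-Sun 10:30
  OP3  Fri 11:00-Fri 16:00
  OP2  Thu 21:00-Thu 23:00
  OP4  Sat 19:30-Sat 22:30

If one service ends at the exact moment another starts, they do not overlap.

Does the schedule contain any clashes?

No

Check each pair: they overlap iff neither finishes before the other starts.
Sorted by start: OP1, OP2, OP3, OP5, OP4, OP6.
OP2 starts after OP1 ends, so OP1 has no further overlaps.
OP3 starts after OP2 ends, so OP2 has no further overlaps.
OP5 starts after OP3 ends, so OP3 has no further overlaps.
OP4 starts exactly when OP5 ends (back-to-back, no overlap), so OP5 has no further overlaps.
OP6 starts after OP4 ends.
Every pair is clear; the schedule has no overlaps.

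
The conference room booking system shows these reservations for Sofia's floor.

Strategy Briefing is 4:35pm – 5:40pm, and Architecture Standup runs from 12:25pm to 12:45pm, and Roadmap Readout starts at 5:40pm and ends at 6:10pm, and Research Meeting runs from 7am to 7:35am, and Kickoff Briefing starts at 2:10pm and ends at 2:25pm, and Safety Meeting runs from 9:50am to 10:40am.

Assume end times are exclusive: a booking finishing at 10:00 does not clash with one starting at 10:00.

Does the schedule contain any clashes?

Sorted by start: Research Meeting, Safety Meeting, Architecture Standup, Kickoff Briefing, Strategy Briefing, Roadmap Readout.
Safety Meeting starts after Research Meeting ends — done with Research Meeting.
Architecture Standup starts after Safety Meeting ends — done with Safety Meeting.
Kickoff Briefing starts after Architecture Standup ends — done with Architecture Standup.
Strategy Briefing starts after Kickoff Briefing ends — done with Kickoff Briefing.
Roadmap Readout starts exactly when Strategy Briefing ends (back-to-back, no overlap).
Every pair is clear; the schedule has no overlaps.

No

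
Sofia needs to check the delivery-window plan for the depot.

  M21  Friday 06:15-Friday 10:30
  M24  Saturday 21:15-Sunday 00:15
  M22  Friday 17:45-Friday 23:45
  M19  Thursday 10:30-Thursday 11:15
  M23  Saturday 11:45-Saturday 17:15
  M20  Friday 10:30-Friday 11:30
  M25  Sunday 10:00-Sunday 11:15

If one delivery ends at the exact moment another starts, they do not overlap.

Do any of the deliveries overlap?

Two intervals overlap when each starts before the other ends.
Sorted by start: M19, M21, M20, M22, M23, M24, M25.
M21 starts after M19 ends, so nothing later overlaps M19 either.
M20 starts exactly when M21 ends (back-to-back, no overlap), so nothing later overlaps M21 either.
M22 starts after M20 ends, so nothing later overlaps M20 either.
M23 starts after M22 ends, so nothing later overlaps M22 either.
M24 starts after M23 ends, so nothing later overlaps M23 either.
M25 starts after M24 ends.
Every pair is clear; the schedule has no overlaps.

No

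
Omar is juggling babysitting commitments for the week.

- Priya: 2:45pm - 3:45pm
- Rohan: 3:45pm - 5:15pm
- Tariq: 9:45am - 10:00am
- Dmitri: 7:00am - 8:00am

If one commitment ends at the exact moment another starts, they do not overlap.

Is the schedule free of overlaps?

Yes

Sorted by start: Dmitri, Tariq, Priya, Rohan.
Tariq starts after Dmitri ends, so Dmitri has no further overlaps.
Priya starts after Tariq ends, so Tariq has no further overlaps.
Rohan starts exactly when Priya ends (back-to-back, no overlap).
Every pair is clear; the schedule has no overlaps.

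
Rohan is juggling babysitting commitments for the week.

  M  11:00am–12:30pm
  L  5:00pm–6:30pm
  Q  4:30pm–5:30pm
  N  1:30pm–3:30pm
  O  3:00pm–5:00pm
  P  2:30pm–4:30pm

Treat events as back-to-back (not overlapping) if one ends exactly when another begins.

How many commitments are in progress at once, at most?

3

Walk through starts and ends in time order (an end at T is processed before a start at T):
11:00am start M → 1
12:30pm end M → 0
1:30pm start N → 1
2:30pm start P → 2
3:00pm start O → 3
3:30pm end N → 2
4:30pm end P → 1
4:30pm start Q → 2
5:00pm end O → 1
5:00pm start L → 2
5:30pm end Q → 1
6:30pm end L → 0
Peak is 3, at 3:00pm (N, O, P).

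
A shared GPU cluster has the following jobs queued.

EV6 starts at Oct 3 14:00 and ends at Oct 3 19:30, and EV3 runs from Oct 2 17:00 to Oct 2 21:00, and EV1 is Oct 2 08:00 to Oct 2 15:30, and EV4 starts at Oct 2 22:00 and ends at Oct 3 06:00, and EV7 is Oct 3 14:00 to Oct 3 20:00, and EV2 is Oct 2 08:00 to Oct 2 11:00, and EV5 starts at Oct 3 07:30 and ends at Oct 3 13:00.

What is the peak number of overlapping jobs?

2

Walk through starts and ends in time order (an end at T is processed before a start at T):
Oct 2 08:00 start EV1 → 1
Oct 2 08:00 start EV2 → 2
Oct 2 11:00 end EV2 → 1
Oct 2 15:30 end EV1 → 0
Oct 2 17:00 start EV3 → 1
Oct 2 21:00 end EV3 → 0
Oct 2 22:00 start EV4 → 1
Oct 3 06:00 end EV4 → 0
Oct 3 07:30 start EV5 → 1
Oct 3 13:00 end EV5 → 0
Oct 3 14:00 start EV6 → 1
Oct 3 14:00 start EV7 → 2
Oct 3 19:30 end EV6 → 1
Oct 3 20:00 end EV7 → 0
Peak is 2, at Oct 2 08:00 (EV1, EV2).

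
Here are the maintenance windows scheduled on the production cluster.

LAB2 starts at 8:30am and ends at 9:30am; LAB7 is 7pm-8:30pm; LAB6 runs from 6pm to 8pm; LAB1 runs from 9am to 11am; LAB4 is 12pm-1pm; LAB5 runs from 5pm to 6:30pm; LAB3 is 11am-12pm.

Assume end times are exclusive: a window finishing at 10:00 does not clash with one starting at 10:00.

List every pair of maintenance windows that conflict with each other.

Sorted by start: LAB2, LAB1, LAB3, LAB4, LAB5, LAB6, LAB7.
LAB1 starts before LAB2 ends → LAB2 and LAB1 overlap.
LAB3 starts after LAB2 ends, so nothing later overlaps LAB2 either.
LAB3 starts exactly when LAB1 ends (back-to-back, no overlap), so nothing later overlaps LAB1 either.
LAB4 starts exactly when LAB3 ends (back-to-back, no overlap), so nothing later overlaps LAB3 either.
LAB5 starts after LAB4 ends, so nothing later overlaps LAB4 either.
LAB6 starts before LAB5 ends → LAB5 and LAB6 overlap.
LAB7 starts after LAB5 ends.
LAB7 starts before LAB6 ends → LAB6 and LAB7 overlap.

LAB1 & LAB2, LAB5 & LAB6, LAB6 & LAB7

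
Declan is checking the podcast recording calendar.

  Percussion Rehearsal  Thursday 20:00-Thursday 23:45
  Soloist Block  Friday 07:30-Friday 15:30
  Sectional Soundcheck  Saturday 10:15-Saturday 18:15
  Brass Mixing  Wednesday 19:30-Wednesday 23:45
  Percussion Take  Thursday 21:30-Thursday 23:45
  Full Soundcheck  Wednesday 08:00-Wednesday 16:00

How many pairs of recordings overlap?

1

Sorted by start: Full Soundcheck, Brass Mixing, Percussion Rehearsal, Percussion Take, Soloist Block, Sectional Soundcheck.
Brass Mixing starts after Full Soundcheck ends — done with Full Soundcheck.
Percussion Rehearsal starts after Brass Mixing ends — done with Brass Mixing.
Percussion Take starts before Percussion Rehearsal ends → Percussion Rehearsal and Percussion Take overlap.
Soloist Block starts after Percussion Rehearsal ends — done with Percussion Rehearsal.
Soloist Block starts after Percussion Take ends — done with Percussion Take.
Sectional Soundcheck starts after Soloist Block ends.
Overlapping pairs: Percussion Rehearsal & Percussion Take — 1 in total.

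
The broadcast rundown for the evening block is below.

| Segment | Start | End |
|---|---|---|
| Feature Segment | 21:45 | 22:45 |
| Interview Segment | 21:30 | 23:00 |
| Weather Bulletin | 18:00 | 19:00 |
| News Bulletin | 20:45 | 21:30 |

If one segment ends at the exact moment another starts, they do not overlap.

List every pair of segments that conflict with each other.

Feature Segment & Interview Segment

Two intervals overlap when each starts before the other ends.
Sorted by start: Weather Bulletin, News Bulletin, Interview Segment, Feature Segment.
News Bulletin starts after Weather Bulletin ends, so Weather Bulletin has no further overlaps.
Interview Segment starts exactly when News Bulletin ends (back-to-back, no overlap), so News Bulletin has no further overlaps.
Feature Segment starts before Interview Segment ends → Interview Segment and Feature Segment overlap.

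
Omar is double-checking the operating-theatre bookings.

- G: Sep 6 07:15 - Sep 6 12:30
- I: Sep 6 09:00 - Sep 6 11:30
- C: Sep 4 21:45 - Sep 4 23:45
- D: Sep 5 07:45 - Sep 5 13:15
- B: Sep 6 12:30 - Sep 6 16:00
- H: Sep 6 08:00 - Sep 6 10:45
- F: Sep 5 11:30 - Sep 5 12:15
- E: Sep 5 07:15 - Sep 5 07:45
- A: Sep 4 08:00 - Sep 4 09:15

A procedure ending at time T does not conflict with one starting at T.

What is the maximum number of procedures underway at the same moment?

3

Walk through starts and ends in time order (an end at T is processed before a start at T):
Sep 4 08:00 start A → 1
Sep 4 09:15 end A → 0
Sep 4 21:45 start C → 1
Sep 4 23:45 end C → 0
Sep 5 07:15 start E → 1
Sep 5 07:45 end E → 0
Sep 5 07:45 start D → 1
Sep 5 11:30 start F → 2
Sep 5 12:15 end F → 1
Sep 5 13:15 end D → 0
Sep 6 07:15 start G → 1
Sep 6 08:00 start H → 2
Sep 6 09:00 start I → 3
Sep 6 10:45 end H → 2
Sep 6 11:30 end I → 1
Sep 6 12:30 end G → 0
Sep 6 12:30 start B → 1
Sep 6 16:00 end B → 0
Peak is 3, at Sep 6 09:00 (G, H, I).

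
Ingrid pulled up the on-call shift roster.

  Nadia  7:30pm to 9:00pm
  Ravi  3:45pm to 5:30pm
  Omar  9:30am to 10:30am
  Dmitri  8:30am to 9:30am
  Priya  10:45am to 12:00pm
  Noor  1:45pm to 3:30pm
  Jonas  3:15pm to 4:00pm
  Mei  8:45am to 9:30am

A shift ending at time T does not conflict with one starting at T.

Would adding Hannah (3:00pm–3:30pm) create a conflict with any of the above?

Yes — it overlaps Jonas, Noor

Dmitri: ends 9:30am at or before Hannah starts 3:00pm → clear.
Mei: ends 9:30am at or before Hannah starts 3:00pm → clear.
Omar: ends 10:30am at or before Hannah starts 3:00pm → clear.
Priya: ends 12:00pm at or before Hannah starts 3:00pm → clear.
Noor: starts 1:45pm before Hannah ends 3:30pm, and ends 3:30pm after Hannah starts 3:00pm → overlap.
Jonas: starts 3:15pm before Hannah ends 3:30pm, and ends 4:00pm after Hannah starts 3:00pm → overlap.
Ravi: starts 3:45pm at or after Hannah ends 3:30pm → clear.
Nadia: starts 7:30pm at or after Hannah ends 3:30pm → clear.
Hannah overlaps Noor, Jonas.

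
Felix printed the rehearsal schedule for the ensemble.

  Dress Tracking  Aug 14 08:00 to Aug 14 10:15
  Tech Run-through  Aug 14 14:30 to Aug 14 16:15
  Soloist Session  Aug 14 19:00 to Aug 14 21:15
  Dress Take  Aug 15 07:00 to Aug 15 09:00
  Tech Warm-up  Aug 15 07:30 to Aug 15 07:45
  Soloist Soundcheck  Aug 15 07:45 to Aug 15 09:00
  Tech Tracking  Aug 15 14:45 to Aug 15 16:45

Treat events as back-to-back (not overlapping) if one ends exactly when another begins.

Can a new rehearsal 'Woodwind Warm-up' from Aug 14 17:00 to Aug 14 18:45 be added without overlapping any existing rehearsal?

Yes — the slot is free

Dress Tracking: ends Aug 14 10:15 at or before Woodwind Warm-up starts Aug 14 17:00 → clear.
Tech Run-through: ends Aug 14 16:15 at or before Woodwind Warm-up starts Aug 14 17:00 → clear.
Soloist Session: starts Aug 14 19:00 at or after Woodwind Warm-up ends Aug 14 18:45 → clear.
Dress Take: starts Aug 15 07:00 at or after Woodwind Warm-up ends Aug 14 18:45 → clear.
Tech Warm-up: starts Aug 15 07:30 at or after Woodwind Warm-up ends Aug 14 18:45 → clear.
Soloist Soundcheck: starts Aug 15 07:45 at or after Woodwind Warm-up ends Aug 14 18:45 → clear.
Tech Tracking: starts Aug 15 14:45 at or after Woodwind Warm-up ends Aug 14 18:45 → clear.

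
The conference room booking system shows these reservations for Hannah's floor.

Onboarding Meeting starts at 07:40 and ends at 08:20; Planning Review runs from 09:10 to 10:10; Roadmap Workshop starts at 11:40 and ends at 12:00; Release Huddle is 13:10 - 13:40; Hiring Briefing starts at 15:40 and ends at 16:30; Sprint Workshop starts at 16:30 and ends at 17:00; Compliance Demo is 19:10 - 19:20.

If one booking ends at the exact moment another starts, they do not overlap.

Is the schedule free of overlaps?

Yes

Sorted by start: Onboarding Meeting, Planning Review, Roadmap Workshop, Release Huddle, Hiring Briefing, Sprint Workshop, Compliance Demo.
Planning Review starts after Onboarding Meeting ends, so nothing later overlaps Onboarding Meeting either.
Roadmap Workshop starts after Planning Review ends, so nothing later overlaps Planning Review either.
Release Huddle starts after Roadmap Workshop ends, so nothing later overlaps Roadmap Workshop either.
Hiring Briefing starts after Release Huddle ends, so nothing later overlaps Release Huddle either.
Sprint Workshop starts exactly when Hiring Briefing ends (back-to-back, no overlap), so nothing later overlaps Hiring Briefing either.
Compliance Demo starts after Sprint Workshop ends.
Every pair is clear; the schedule has no overlaps.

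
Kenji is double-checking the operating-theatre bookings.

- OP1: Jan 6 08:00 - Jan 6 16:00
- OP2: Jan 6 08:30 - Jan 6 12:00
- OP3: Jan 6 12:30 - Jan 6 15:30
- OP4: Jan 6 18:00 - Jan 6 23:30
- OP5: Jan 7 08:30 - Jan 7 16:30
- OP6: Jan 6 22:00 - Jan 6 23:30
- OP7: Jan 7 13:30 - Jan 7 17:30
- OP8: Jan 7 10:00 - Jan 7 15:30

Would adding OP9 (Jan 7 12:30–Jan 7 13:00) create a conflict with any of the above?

Yes — it overlaps OP5, OP8

OP1: ends Jan 6 16:00 at or before OP9 starts Jan 7 12:30 → clear.
OP2: ends Jan 6 12:00 at or before OP9 starts Jan 7 12:30 → clear.
OP3: ends Jan 6 15:30 at or before OP9 starts Jan 7 12:30 → clear.
OP4: ends Jan 6 23:30 at or before OP9 starts Jan 7 12:30 → clear.
OP6: ends Jan 6 23:30 at or before OP9 starts Jan 7 12:30 → clear.
OP5: starts Jan 7 08:30 before OP9 ends Jan 7 13:00, and ends Jan 7 16:30 after OP9 starts Jan 7 12:30 → overlap.
OP8: starts Jan 7 10:00 before OP9 ends Jan 7 13:00, and ends Jan 7 15:30 after OP9 starts Jan 7 12:30 → overlap.
OP7: starts Jan 7 13:30 at or after OP9 ends Jan 7 13:00 → clear.
OP9 overlaps OP5, OP8.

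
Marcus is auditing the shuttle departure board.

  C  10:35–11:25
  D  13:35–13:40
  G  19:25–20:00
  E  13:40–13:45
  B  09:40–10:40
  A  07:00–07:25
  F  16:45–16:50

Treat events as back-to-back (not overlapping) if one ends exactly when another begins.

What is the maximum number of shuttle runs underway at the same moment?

2

Sweep the timeline, counting +1 at each start and −1 at each end (ends before starts at a tie):
07:00 start A → 1
07:25 end A → 0
09:40 start B → 1
10:35 start C → 2
10:40 end B → 1
11:25 end C → 0
13:35 start D → 1
13:40 end D → 0
13:40 start E → 1
13:45 end E → 0
16:45 start F → 1
16:50 end F → 0
19:25 start G → 1
20:00 end G → 0
Peak is 2, at 10:35 (B, C).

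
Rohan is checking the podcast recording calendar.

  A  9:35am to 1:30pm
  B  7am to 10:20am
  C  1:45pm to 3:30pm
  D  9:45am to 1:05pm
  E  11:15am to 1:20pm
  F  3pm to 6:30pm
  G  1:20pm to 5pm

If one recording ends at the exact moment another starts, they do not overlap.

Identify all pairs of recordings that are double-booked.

Sorted by start: B, A, D, E, G, C, F.
A starts before B ends → B and A overlap.
D starts before B ends → B and D overlap.
E starts after B ends, so B has no further overlaps.
D starts before A ends → A and D overlap.
E starts before A ends → A and E overlap.
G starts before A ends → A and G overlap.
C starts after A ends, so A has no further overlaps.
E starts before D ends → D and E overlap.
G starts after D ends, so D has no further overlaps.
G starts exactly when E ends (back-to-back, no overlap), so E has no further overlaps.
C starts before G ends → G and C overlap.
F starts before G ends → G and F overlap.
F starts before C ends → C and F overlap.

A & B, A & D, A & E, A & G, B & D, C & F, C & G, D & E, F & G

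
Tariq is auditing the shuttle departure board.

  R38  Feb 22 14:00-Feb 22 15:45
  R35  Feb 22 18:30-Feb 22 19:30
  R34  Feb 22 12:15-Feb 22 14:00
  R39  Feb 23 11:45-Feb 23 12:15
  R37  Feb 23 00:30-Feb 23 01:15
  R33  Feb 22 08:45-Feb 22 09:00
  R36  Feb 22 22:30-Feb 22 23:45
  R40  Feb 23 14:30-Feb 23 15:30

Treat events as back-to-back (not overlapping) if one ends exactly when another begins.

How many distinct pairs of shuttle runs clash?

0

Sorted by start: R33, R34, R38, R35, R36, R37, R39, R40.
R34 starts after R33 ends, so R33 has no further overlaps.
R38 starts exactly when R34 ends (back-to-back, no overlap), so R34 has no further overlaps.
R35 starts after R38 ends, so R38 has no further overlaps.
R36 starts after R35 ends, so R35 has no further overlaps.
R37 starts after R36 ends, so R36 has no further overlaps.
R39 starts after R37 ends, so R37 has no further overlaps.
R40 starts after R39 ends.
No pair overlaps.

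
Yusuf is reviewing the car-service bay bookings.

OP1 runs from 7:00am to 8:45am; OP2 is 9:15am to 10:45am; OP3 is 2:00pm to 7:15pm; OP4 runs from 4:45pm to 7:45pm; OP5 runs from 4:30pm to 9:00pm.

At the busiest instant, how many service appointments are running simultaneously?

Sweep the timeline, counting +1 at each start and −1 at each end (ends before starts at a tie):
7:00am start OP1 → 1
8:45am end OP1 → 0
9:15am start OP2 → 1
10:45am end OP2 → 0
2:00pm start OP3 → 1
4:30pm start OP5 → 2
4:45pm start OP4 → 3
7:15pm end OP3 → 2
7:45pm end OP4 → 1
9:00pm end OP5 → 0
Peak is 3, at 4:45pm (OP3, OP4, OP5).

3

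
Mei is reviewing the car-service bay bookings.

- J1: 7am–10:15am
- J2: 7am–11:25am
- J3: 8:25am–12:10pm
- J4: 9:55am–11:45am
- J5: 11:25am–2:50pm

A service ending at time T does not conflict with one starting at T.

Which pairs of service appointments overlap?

Two intervals overlap when each starts before the other ends.
Sorted by start: J1, J2, J3, J4, J5.
J2 starts before J1 ends → J1 and J2 overlap.
J3 starts before J1 ends → J1 and J3 overlap.
J4 starts before J1 ends → J1 and J4 overlap.
J5 starts after J1 ends.
J3 starts before J2 ends → J2 and J3 overlap.
J4 starts before J2 ends → J2 and J4 overlap.
J5 starts exactly when J2 ends (back-to-back, no overlap).
J4 starts before J3 ends → J3 and J4 overlap.
J5 starts before J3 ends → J3 and J5 overlap.
J5 starts before J4 ends → J4 and J5 overlap.

J1 & J2, J1 & J3, J1 & J4, J2 & J3, J2 & J4, J3 & J4, J3 & J5, J4 & J5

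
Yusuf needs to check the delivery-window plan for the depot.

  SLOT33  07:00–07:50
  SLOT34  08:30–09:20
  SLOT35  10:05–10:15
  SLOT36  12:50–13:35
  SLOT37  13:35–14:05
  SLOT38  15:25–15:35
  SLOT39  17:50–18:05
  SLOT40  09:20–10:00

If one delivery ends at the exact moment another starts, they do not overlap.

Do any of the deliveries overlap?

No

Two intervals overlap when each starts before the other ends.
Sorted by start: SLOT33, SLOT34, SLOT40, SLOT35, SLOT36, SLOT37, SLOT38, SLOT39.
SLOT34 starts after SLOT33 ends, so nothing later overlaps SLOT33 either.
SLOT40 starts exactly when SLOT34 ends (back-to-back, no overlap), so nothing later overlaps SLOT34 either.
SLOT35 starts after SLOT40 ends, so nothing later overlaps SLOT40 either.
SLOT36 starts after SLOT35 ends, so nothing later overlaps SLOT35 either.
SLOT37 starts exactly when SLOT36 ends (back-to-back, no overlap), so nothing later overlaps SLOT36 either.
SLOT38 starts after SLOT37 ends, so nothing later overlaps SLOT37 either.
SLOT39 starts after SLOT38 ends.
Every pair is clear; the schedule has no overlaps.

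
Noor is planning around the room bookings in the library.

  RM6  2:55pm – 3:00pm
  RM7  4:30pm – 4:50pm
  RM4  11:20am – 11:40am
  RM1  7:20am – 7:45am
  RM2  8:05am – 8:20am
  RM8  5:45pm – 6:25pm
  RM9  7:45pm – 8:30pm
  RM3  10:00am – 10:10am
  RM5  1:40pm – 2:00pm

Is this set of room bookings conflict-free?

Yes

Two intervals overlap when each starts before the other ends.
Sorted by start: RM1, RM2, RM3, RM4, RM5, RM6, RM7, RM8, RM9.
RM2 starts after RM1 ends, so RM1 has no further overlaps.
RM3 starts after RM2 ends, so RM2 has no further overlaps.
RM4 starts after RM3 ends, so RM3 has no further overlaps.
RM5 starts after RM4 ends, so RM4 has no further overlaps.
RM6 starts after RM5 ends, so RM5 has no further overlaps.
RM7 starts after RM6 ends, so RM6 has no further overlaps.
RM8 starts after RM7 ends, so RM7 has no further overlaps.
RM9 starts after RM8 ends.
Every pair is clear; the schedule has no overlaps.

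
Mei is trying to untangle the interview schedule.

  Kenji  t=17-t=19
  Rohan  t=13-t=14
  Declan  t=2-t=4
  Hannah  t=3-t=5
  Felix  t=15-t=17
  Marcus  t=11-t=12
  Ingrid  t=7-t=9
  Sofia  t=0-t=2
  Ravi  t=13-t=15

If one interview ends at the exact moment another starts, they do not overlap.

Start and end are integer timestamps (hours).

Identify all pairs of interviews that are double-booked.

Declan & Hannah, Ravi & Rohan

Sorted by start: Sofia, Declan, Hannah, Ingrid, Marcus, Rohan, Ravi, Felix, Kenji.
Declan starts exactly when Sofia ends (back-to-back, no overlap) — done with Sofia.
Hannah starts before Declan ends → Declan and Hannah overlap.
Ingrid starts after Declan ends — done with Declan.
Ingrid starts after Hannah ends — done with Hannah.
Marcus starts after Ingrid ends — done with Ingrid.
Rohan starts after Marcus ends — done with Marcus.
Ravi starts before Rohan ends → Rohan and Ravi overlap.
Felix starts after Rohan ends — done with Rohan.
Felix starts exactly when Ravi ends (back-to-back, no overlap) — done with Ravi.
Kenji starts exactly when Felix ends (back-to-back, no overlap).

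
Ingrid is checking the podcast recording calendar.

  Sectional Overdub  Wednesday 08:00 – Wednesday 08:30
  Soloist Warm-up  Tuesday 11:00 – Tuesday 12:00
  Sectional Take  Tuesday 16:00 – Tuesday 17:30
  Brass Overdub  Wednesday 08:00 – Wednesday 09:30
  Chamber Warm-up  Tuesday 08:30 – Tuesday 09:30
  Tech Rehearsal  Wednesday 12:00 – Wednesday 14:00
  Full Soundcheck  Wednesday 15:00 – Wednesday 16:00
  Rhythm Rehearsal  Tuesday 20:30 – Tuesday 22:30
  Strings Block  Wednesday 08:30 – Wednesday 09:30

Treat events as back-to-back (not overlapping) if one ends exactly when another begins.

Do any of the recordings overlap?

Sorted by start: Chamber Warm-up, Soloist Warm-up, Sectional Take, Rhythm Rehearsal, Sectional Overdub, Brass Overdub, Strings Block, Tech Rehearsal, Full Soundcheck.
Soloist Warm-up starts after Chamber Warm-up ends; Chamber Warm-up is clear from here.
Sectional Take starts after Soloist Warm-up ends; Soloist Warm-up is clear from here.
Rhythm Rehearsal starts after Sectional Take ends; Sectional Take is clear from here.
Sectional Overdub starts after Rhythm Rehearsal ends; Rhythm Rehearsal is clear from here.
Brass Overdub starts before Sectional Overdub ends → Sectional Overdub and Brass Overdub overlap.
That's a conflict, so the schedule is not conflict-free.

Yes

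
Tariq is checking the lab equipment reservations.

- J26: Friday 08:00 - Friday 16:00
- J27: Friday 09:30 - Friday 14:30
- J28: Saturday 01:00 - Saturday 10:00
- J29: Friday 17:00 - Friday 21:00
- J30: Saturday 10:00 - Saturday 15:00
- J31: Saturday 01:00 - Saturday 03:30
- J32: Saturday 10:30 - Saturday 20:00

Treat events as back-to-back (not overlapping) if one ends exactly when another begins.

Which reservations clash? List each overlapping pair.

Check each pair: they overlap iff neither finishes before the other starts.
Sorted by start: J26, J27, J29, J28, J31, J30, J32.
J27 starts before J26 ends → J26 and J27 overlap.
J29 starts after J26 ends, so J26 has no further overlaps.
J29 starts after J27 ends, so J27 has no further overlaps.
J28 starts after J29 ends, so J29 has no further overlaps.
J31 starts before J28 ends → J28 and J31 overlap.
J30 starts exactly when J28 ends (back-to-back, no overlap), so J28 has no further overlaps.
J30 starts after J31 ends, so J31 has no further overlaps.
J32 starts before J30 ends → J30 and J32 overlap.

J26 & J27, J28 & J31, J30 & J32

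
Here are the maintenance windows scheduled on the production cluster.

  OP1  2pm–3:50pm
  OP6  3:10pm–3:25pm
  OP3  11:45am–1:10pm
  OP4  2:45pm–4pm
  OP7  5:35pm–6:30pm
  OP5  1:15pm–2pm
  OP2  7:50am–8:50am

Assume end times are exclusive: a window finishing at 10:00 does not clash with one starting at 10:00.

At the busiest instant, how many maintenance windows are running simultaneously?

3

Sweep the timeline, counting +1 at each start and −1 at each end (ends before starts at a tie):
7:50am start OP2 → 1
8:50am end OP2 → 0
11:45am start OP3 → 1
1:10pm end OP3 → 0
1:15pm start OP5 → 1
2pm end OP5 → 0
2pm start OP1 → 1
2:45pm start OP4 → 2
3:10pm start OP6 → 3
3:25pm end OP6 → 2
3:50pm end OP1 → 1
4pm end OP4 → 0
5:35pm start OP7 → 1
6:30pm end OP7 → 0
Peak is 3, at 3:10pm (OP1, OP4, OP6).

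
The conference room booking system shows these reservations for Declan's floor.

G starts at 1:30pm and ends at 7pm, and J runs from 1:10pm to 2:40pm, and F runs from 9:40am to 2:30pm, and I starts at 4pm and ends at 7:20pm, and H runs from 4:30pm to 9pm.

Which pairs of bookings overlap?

F & G, F & J, G & H, G & I, G & J, H & I

Check each pair: they overlap iff neither finishes before the other starts.
Sorted by start: F, J, G, I, H.
J starts before F ends → F and J overlap.
G starts before F ends → F and G overlap.
I starts after F ends — done with F.
G starts before J ends → J and G overlap.
I starts after J ends — done with J.
I starts before G ends → G and I overlap.
H starts before G ends → G and H overlap.
H starts before I ends → I and H overlap.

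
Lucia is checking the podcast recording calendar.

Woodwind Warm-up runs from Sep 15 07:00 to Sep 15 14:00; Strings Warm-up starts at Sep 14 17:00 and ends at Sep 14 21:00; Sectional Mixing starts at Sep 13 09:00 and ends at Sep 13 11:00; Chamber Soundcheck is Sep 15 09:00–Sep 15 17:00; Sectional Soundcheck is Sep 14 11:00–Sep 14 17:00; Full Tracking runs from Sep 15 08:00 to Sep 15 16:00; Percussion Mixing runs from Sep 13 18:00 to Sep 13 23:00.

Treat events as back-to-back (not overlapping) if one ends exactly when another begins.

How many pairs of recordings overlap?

3

Two intervals overlap when each starts before the other ends.
Sorted by start: Sectional Mixing, Percussion Mixing, Sectional Soundcheck, Strings Warm-up, Woodwind Warm-up, Full Tracking, Chamber Soundcheck.
Percussion Mixing starts after Sectional Mixing ends, so Sectional Mixing has no further overlaps.
Sectional Soundcheck starts after Percussion Mixing ends, so Percussion Mixing has no further overlaps.
Strings Warm-up starts exactly when Sectional Soundcheck ends (back-to-back, no overlap), so Sectional Soundcheck has no further overlaps.
Woodwind Warm-up starts after Strings Warm-up ends, so Strings Warm-up has no further overlaps.
Full Tracking starts before Woodwind Warm-up ends → Woodwind Warm-up and Full Tracking overlap.
Chamber Soundcheck starts before Woodwind Warm-up ends → Woodwind Warm-up and Chamber Soundcheck overlap.
Chamber Soundcheck starts before Full Tracking ends → Full Tracking and Chamber Soundcheck overlap.
Overlapping pairs: Chamber Soundcheck & Full Tracking, Chamber Soundcheck & Woodwind Warm-up, Full Tracking & Woodwind Warm-up — 3 in total.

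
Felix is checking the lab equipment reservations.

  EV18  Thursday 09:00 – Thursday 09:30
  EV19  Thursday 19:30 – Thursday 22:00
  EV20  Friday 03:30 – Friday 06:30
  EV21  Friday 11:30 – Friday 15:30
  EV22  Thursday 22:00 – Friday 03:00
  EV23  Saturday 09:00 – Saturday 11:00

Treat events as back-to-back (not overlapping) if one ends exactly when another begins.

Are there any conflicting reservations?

Sorted by start: EV18, EV19, EV22, EV20, EV21, EV23.
EV19 starts after EV18 ends — done with EV18.
EV22 starts exactly when EV19 ends (back-to-back, no overlap) — done with EV19.
EV20 starts after EV22 ends — done with EV22.
EV21 starts after EV20 ends — done with EV20.
EV23 starts after EV21 ends.
Every pair is clear; the schedule has no overlaps.

No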